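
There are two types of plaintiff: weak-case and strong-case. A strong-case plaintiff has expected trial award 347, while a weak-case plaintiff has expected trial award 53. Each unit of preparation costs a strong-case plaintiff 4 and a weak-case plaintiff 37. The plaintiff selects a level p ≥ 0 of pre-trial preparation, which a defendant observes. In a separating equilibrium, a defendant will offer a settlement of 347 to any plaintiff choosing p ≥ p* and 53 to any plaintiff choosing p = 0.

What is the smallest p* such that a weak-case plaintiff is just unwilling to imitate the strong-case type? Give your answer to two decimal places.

7.95

A weak-case plaintiff choosing p = 0 receives 53.
Imitating at p* instead would pay 347 at cost 37·p*, netting 347 − 37·p*.
Indifference: 53 = 347 − 37·p*, so p* = (347 − 53) / 37 ≈ 7.95.
This is the weak-case type's binding incentive-compatibility constraint; any p ≥ 7.95 sustains separation on that side.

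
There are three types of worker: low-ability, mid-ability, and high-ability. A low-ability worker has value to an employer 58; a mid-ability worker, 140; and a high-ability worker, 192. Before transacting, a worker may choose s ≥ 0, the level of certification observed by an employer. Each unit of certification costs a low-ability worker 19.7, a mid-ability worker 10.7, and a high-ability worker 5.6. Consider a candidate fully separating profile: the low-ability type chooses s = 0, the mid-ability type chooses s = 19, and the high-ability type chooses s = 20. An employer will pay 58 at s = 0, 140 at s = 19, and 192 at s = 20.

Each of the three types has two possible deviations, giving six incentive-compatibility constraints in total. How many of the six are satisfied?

4

Mid-ability (own payoff 140 − 10.7×19 = -63.3): to s=0 gives 58 → profitable ✗; to s=20 gives 192 − 10.7×20 = -22 → profitable ✗.
Low-ability (own payoff 58): to s=19 gives 140 − 19.7×19 = -234.3 → no gain ✓; to s=20 gives 192 − 19.7×20 = -202 → no gain ✓.
High-ability (own payoff 192 − 5.6×20 = 80): to s=0 gives 58 → no gain ✓; to s=19 gives 140 − 5.6×19 = 33.6 → no gain ✓.
4 of the 6 constraints hold; not an equilibrium.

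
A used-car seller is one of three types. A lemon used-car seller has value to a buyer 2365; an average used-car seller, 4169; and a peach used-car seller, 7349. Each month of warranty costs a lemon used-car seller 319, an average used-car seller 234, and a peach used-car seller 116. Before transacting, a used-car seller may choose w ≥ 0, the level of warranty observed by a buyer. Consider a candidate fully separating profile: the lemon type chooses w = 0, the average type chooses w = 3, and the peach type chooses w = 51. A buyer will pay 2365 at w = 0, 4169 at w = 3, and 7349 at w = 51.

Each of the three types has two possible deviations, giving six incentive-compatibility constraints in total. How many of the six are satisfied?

3

Lemon (own payoff 2365): to w=3 gives 4169 − 319×3 = 3212 → profitable ✗; to w=51 gives 7349 − 319×51 = -8920 → no gain ✓.
Average (own payoff 4169 − 234×3 = 3467): to w=0 gives 2365 → no gain ✓; to w=51 gives 7349 − 234×51 = -4585 → no gain ✓.
Peach (own payoff 7349 − 116×51 = 1433): to w=0 gives 2365 → profitable ✗; to w=3 gives 4169 − 116×3 = 3821 → profitable ✗.
3 of the 6 constraints hold; not an equilibrium.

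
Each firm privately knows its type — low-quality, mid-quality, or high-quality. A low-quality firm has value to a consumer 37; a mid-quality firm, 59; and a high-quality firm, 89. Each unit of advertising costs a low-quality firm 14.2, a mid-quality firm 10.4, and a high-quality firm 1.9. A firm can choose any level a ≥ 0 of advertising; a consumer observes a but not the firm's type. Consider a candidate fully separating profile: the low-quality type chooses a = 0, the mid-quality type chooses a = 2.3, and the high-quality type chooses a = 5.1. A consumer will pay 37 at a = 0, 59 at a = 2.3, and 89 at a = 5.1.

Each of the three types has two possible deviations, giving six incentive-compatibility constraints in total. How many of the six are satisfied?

High-quality (own payoff 89 − 1.9×5.1 = 79.31): to a=0 gives 37 → no gain ✓; to a=2.3 gives 59 − 1.9×2.3 = 54.63 → no gain ✓.
Mid-quality (own payoff 59 − 10.4×2.3 = 35.08): to a=0 gives 37 → profitable ✗; to a=5.1 gives 89 − 10.4×5.1 = 35.96 → profitable ✗.
Low-quality (own payoff 37): to a=2.3 gives 59 − 14.2×2.3 = 26.34 → no gain ✓; to a=5.1 gives 89 − 14.2×5.1 = 16.58 → no gain ✓.
4 of the 6 constraints hold; not an equilibrium.

4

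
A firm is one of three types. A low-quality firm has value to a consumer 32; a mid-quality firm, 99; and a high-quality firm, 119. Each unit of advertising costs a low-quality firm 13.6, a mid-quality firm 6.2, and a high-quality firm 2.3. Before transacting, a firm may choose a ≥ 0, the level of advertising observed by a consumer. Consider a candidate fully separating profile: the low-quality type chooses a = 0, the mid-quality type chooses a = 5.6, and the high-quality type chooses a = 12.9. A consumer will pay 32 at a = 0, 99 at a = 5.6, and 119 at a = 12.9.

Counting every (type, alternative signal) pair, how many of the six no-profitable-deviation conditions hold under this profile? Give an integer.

6

High-quality (own payoff 119 − 2.3×12.9 = 89.33): to a=0 gives 32 → no gain ✓; to a=5.6 gives 99 − 2.3×5.6 = 86.12 → no gain ✓.
Low-quality (own payoff 32): to a=5.6 gives 99 − 13.6×5.6 = 22.84 → no gain ✓; to a=12.9 gives 119 − 13.6×12.9 = -56.44 → no gain ✓.
Mid-quality (own payoff 99 − 6.2×5.6 = 64.28): to a=0 gives 32 → no gain ✓; to a=12.9 gives 119 − 6.2×12.9 = 39.02 → no gain ✓.
6 of the 6 constraints hold; this profile is a separating equilibrium.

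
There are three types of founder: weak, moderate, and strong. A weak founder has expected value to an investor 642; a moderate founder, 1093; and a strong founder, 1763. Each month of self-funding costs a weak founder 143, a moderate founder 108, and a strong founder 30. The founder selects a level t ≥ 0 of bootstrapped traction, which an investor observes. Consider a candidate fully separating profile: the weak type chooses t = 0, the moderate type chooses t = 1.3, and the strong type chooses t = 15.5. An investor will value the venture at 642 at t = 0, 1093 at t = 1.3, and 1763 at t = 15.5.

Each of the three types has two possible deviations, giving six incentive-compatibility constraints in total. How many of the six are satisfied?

5

Weak (own payoff 642): to t=1.3 gives 1093 − 143×1.3 = 907.1 → profitable ✗; to t=15.5 gives 1763 − 143×15.5 = -453.5 → no gain ✓.
Strong (own payoff 1763 − 30×15.5 = 1298): to t=0 gives 642 → no gain ✓; to t=1.3 gives 1093 − 30×1.3 = 1054 → no gain ✓.
Moderate (own payoff 1093 − 108×1.3 = 952.6): to t=0 gives 642 → no gain ✓; to t=15.5 gives 1763 − 108×15.5 = 89 → no gain ✓.
5 of the 6 constraints hold; not an equilibrium.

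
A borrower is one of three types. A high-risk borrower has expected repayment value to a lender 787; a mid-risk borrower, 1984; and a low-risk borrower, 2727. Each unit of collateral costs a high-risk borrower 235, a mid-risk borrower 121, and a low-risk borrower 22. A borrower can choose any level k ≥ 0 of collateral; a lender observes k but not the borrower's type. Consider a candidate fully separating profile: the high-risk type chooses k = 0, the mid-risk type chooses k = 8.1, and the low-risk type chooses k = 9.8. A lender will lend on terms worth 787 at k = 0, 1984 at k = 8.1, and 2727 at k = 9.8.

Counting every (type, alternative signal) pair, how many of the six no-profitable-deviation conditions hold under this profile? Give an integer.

5

High-risk (own payoff 787): to k=8.1 gives 1984 − 235×8.1 = 80.5 → no gain ✓; to k=9.8 gives 2727 − 235×9.8 = 424 → no gain ✓.
Mid-risk (own payoff 1984 − 121×8.1 = 1003.9): to k=0 gives 787 → no gain ✓; to k=9.8 gives 2727 − 121×9.8 = 1541.2 → profitable ✗.
Low-risk (own payoff 2727 − 22×9.8 = 2511.4): to k=0 gives 787 → no gain ✓; to k=8.1 gives 1984 − 22×8.1 = 1805.8 → no gain ✓.
5 of the 6 constraints hold; not an equilibrium.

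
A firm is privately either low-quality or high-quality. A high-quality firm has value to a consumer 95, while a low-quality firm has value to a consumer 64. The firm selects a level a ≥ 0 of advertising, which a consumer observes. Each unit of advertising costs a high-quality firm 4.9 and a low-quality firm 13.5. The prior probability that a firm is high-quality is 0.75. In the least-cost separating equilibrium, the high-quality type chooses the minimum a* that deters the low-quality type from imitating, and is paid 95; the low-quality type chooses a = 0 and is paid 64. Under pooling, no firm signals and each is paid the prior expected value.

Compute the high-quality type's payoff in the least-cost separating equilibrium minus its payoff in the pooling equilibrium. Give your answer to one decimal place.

Least-cost separating signal: a* solves 64 = 95 − 13.5·a*, so a* = (95 − 64)/13.5 ≈ 2.2963.
High-quality type's separating payoff: 95 − 4.9 × a* = 95 − 4.9 × (95 − 64)/13.5 = 95 − 151.9/13.5 ≈ 83.748.
Pooling payoff: 0.75 × 95 + 0.25 × 64 = 87.25.
Difference: 83.748 − 87.25 = -3.502, i.e. -3.5 to one decimal place.
The high-quality type would prefer the pooling outcome.

-3.5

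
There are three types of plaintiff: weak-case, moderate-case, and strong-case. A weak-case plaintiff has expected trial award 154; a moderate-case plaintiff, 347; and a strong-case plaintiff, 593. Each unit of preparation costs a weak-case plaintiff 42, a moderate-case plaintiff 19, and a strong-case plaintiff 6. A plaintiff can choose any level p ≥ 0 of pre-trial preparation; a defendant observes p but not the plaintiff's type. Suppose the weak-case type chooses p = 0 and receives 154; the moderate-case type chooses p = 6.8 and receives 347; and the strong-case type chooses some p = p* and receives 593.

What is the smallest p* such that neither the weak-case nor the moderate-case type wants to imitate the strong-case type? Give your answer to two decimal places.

19.75

Moderate-case type (on-path payoff 347 − 19×6.8 = 217.8) won't mimic when 217.8 ≥ 593 − 19·p*, i.e. p* ≥ 19.75.
Weak-case type (on-path payoff 154) won't mimic when 154 ≥ 593 − 42·p*, i.e. p* ≥ 10.45.
Both must hold, so p* = max(10.45, 19.75) = 19.75. The moderate-case type's constraint binds.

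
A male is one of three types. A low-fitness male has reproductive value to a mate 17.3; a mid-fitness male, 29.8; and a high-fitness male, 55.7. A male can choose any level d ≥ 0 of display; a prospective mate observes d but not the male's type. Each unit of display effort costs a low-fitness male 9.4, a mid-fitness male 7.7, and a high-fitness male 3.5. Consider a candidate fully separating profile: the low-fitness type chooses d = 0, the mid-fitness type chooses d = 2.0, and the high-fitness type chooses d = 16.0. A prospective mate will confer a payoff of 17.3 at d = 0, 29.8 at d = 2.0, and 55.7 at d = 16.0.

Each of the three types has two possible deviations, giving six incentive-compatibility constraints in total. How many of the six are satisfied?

3

High-fitness (own payoff 55.7 − 3.5×16.0 = -0.3): to d=0 gives 17.3 → profitable ✗; to d=2.0 gives 29.8 − 3.5×2.0 = 22.8 → profitable ✗.
Mid-fitness (own payoff 29.8 − 7.7×2.0 = 14.4): to d=0 gives 17.3 → profitable ✗; to d=16.0 gives 55.7 − 7.7×16.0 = -67.5 → no gain ✓.
Low-fitness (own payoff 17.3): to d=2.0 gives 29.8 − 9.4×2.0 = 11 → no gain ✓; to d=16.0 gives 55.7 − 9.4×16.0 = -94.7 → no gain ✓.
3 of the 6 constraints hold; not an equilibrium.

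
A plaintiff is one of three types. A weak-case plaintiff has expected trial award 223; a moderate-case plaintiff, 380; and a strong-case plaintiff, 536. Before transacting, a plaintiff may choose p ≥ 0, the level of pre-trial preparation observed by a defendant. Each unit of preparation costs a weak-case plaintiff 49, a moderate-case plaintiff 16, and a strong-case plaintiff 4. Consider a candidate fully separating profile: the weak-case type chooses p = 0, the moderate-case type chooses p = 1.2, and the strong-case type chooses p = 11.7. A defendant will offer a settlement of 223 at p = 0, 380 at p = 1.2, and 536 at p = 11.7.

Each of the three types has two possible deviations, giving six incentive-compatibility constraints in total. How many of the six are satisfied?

Moderate-case (own payoff 380 − 16×1.2 = 360.8): to p=0 gives 223 → no gain ✓; to p=11.7 gives 536 − 16×11.7 = 348.8 → no gain ✓.
Weak-case (own payoff 223): to p=1.2 gives 380 − 49×1.2 = 321.2 → profitable ✗; to p=11.7 gives 536 − 49×11.7 = -37.3 → no gain ✓.
Strong-case (own payoff 536 − 4×11.7 = 489.2): to p=0 gives 223 → no gain ✓; to p=1.2 gives 380 − 4×1.2 = 375.2 → no gain ✓.
5 of the 6 constraints hold; not an equilibrium.

5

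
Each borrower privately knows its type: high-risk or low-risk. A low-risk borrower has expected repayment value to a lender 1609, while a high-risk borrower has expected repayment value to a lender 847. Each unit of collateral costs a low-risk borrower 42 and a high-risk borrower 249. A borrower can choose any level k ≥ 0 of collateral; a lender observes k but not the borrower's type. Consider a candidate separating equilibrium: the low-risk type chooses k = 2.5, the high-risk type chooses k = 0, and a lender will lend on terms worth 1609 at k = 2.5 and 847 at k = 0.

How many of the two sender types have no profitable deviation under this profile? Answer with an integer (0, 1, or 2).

Low-risk type: signal → 1609 − 42 × 2.5 = 1504; deviate to 0 → 847. IC holds (1504 ≥ 847).
High-risk type: stay at 0 → 847; mimic → 1609 − 249 × 2.5 = 986.5. IC fails (847 < 986.5).
1 of 2 constraints hold, so this profile is not an equilibrium.

1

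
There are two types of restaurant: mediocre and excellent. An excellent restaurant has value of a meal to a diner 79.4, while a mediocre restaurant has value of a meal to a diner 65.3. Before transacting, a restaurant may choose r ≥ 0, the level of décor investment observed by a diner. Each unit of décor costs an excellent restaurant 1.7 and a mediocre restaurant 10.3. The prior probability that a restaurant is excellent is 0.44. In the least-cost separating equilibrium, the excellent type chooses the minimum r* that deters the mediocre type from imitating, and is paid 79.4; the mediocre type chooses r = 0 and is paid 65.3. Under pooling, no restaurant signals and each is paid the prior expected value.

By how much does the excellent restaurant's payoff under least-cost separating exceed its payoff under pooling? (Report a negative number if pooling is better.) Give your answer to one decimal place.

5.6

Least-cost separating signal: r* solves 65.3 = 79.4 − 10.3·r*, so r* = (79.4 − 65.3)/10.3 ≈ 1.3689.
Excellent type's separating payoff: 79.4 − 1.7 × r* = 79.4 − 1.7 × (79.4 − 65.3)/10.3 = 79.4 − 23.97/10.3 ≈ 77.073.
Pooling payoff: 0.44 × 79.4 + 0.56 × 65.3 = 71.504.
Difference: 77.073 − 71.504 = 5.569, i.e. 5.6 to one decimal place.
The excellent type prefers to separate.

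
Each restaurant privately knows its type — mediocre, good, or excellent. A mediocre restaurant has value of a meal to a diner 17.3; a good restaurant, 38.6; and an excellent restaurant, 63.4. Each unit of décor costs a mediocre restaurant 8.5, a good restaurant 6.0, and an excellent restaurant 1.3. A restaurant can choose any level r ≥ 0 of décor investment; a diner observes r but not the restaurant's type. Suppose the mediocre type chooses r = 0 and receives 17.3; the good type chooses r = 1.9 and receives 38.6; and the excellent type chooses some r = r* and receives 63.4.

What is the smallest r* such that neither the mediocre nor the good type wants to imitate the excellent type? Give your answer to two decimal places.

6.03

Good type (on-path payoff 38.6 − 6.0×1.9 = 27.2) won't mimic when 27.2 ≥ 63.4 − 6.0·r*, i.e. r* ≥ 6.03.
Mediocre type (on-path payoff 17.3) won't mimic when 17.3 ≥ 63.4 − 8.5·r*, i.e. r* ≥ 5.42.
Both must hold, so r* = max(5.42, 6.03) = 6.03. The good type's constraint binds.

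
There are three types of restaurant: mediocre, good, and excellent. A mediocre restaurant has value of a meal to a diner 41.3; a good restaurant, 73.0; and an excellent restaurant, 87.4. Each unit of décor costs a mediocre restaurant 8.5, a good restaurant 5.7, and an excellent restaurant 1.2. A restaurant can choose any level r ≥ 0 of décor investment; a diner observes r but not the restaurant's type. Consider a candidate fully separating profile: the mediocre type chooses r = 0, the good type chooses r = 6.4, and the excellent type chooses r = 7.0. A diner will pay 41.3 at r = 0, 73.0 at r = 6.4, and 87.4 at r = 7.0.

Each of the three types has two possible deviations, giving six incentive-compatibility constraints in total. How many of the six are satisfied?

Mediocre (own payoff 41.3): to r=6.4 gives 73.0 − 8.5×6.4 = 18.6 → no gain ✓; to r=7.0 gives 87.4 − 8.5×7.0 = 27.9 → no gain ✓.
Excellent (own payoff 87.4 − 1.2×7.0 = 79): to r=0 gives 41.3 → no gain ✓; to r=6.4 gives 73.0 − 1.2×6.4 = 65.32 → no gain ✓.
Good (own payoff 73.0 − 5.7×6.4 = 36.52): to r=0 gives 41.3 → profitable ✗; to r=7.0 gives 87.4 − 5.7×7.0 = 47.5 → profitable ✗.
4 of the 6 constraints hold; not an equilibrium.

4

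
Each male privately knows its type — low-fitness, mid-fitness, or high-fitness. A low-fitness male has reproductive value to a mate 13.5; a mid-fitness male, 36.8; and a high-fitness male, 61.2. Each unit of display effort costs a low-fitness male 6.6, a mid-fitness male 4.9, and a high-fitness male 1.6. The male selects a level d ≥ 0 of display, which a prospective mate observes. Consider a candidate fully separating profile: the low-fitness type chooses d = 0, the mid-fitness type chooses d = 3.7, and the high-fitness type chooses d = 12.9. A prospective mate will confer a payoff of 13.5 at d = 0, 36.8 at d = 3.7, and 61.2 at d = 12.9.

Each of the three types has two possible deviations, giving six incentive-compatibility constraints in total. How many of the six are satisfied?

6

Low-fitness (own payoff 13.5): to d=3.7 gives 36.8 − 6.6×3.7 = 12.38 → no gain ✓; to d=12.9 gives 61.2 − 6.6×12.9 = -23.94 → no gain ✓.
Mid-fitness (own payoff 36.8 − 4.9×3.7 = 18.67): to d=0 gives 13.5 → no gain ✓; to d=12.9 gives 61.2 − 4.9×12.9 = -2.01 → no gain ✓.
High-fitness (own payoff 61.2 − 1.6×12.9 = 40.56): to d=0 gives 13.5 → no gain ✓; to d=3.7 gives 36.8 − 1.6×3.7 = 30.88 → no gain ✓.
6 of the 6 constraints hold; this profile is a separating equilibrium.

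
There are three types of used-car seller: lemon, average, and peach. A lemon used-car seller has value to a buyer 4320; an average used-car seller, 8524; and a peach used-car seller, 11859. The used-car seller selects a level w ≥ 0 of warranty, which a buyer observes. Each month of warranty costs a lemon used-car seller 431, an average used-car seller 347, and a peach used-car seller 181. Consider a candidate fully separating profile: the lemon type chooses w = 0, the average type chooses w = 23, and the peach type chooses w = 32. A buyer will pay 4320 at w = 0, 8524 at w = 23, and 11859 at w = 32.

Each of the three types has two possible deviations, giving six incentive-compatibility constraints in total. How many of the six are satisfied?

Peach (own payoff 11859 − 181×32 = 6067): to w=0 gives 4320 → no gain ✓; to w=23 gives 8524 − 181×23 = 4361 → no gain ✓.
Lemon (own payoff 4320): to w=23 gives 8524 − 431×23 = -1389 → no gain ✓; to w=32 gives 11859 − 431×32 = -1933 → no gain ✓.
Average (own payoff 8524 − 347×23 = 543): to w=0 gives 4320 → profitable ✗; to w=32 gives 11859 − 347×32 = 755 → profitable ✗.
4 of the 6 constraints hold; not an equilibrium.

4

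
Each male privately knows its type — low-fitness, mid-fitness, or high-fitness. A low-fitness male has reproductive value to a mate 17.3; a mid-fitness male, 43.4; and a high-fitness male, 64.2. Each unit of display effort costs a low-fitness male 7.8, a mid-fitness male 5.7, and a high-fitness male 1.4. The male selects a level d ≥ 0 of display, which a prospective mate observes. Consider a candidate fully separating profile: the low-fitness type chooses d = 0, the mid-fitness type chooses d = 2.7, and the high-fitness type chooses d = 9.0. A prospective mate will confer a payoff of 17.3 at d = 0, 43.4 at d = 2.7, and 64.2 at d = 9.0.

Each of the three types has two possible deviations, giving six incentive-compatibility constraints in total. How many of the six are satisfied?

High-fitness (own payoff 64.2 − 1.4×9.0 = 51.6): to d=0 gives 17.3 → no gain ✓; to d=2.7 gives 43.4 − 1.4×2.7 = 39.62 → no gain ✓.
Mid-fitness (own payoff 43.4 − 5.7×2.7 = 28.01): to d=0 gives 17.3 → no gain ✓; to d=9.0 gives 64.2 − 5.7×9.0 = 12.9 → no gain ✓.
Low-fitness (own payoff 17.3): to d=2.7 gives 43.4 − 7.8×2.7 = 22.34 → profitable ✗; to d=9.0 gives 64.2 − 7.8×9.0 = -6 → no gain ✓.
5 of the 6 constraints hold; not an equilibrium.

5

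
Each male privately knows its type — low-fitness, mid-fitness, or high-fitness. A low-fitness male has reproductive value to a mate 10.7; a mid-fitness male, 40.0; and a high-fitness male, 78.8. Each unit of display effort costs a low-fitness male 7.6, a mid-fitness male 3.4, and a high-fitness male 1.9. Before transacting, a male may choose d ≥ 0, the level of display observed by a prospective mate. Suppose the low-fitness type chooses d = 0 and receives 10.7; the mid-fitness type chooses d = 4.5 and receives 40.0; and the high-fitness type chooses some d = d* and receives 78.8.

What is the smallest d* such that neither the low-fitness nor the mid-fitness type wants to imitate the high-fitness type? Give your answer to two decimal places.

Mid-fitness type (on-path payoff 40.0 − 3.4×4.5 = 24.7) won't mimic when 24.7 ≥ 78.8 − 3.4·d*, i.e. d* ≥ 15.91.
Low-fitness type (on-path payoff 10.7) won't mimic when 10.7 ≥ 78.8 − 7.6·d*, i.e. d* ≥ 8.96.
Both must hold, so d* = max(8.96, 15.91) = 15.91. The mid-fitness type's constraint binds.

15.91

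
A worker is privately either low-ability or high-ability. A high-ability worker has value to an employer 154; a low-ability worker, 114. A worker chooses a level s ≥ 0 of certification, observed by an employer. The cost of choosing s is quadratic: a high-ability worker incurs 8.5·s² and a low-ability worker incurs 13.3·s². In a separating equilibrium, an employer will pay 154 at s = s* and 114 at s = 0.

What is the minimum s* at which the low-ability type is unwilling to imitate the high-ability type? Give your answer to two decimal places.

1.73

The low-ability type at s = 0 receives 114; imitating at s* yields 154 − 13.3·s*².
Indifference: 114 = 154 − 13.3·s*², so s*² = (154 − 114) / 13.3 ≈ 3.0075.
s* = √3.0075 ≈ 1.73.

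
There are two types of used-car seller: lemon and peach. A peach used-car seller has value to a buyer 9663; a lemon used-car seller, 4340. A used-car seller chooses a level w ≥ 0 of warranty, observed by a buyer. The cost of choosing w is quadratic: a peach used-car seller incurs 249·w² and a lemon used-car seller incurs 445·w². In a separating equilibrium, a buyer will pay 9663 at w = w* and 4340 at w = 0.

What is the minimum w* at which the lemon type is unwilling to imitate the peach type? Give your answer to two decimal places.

3.46

The lemon type at w = 0 receives 4340; imitating at w* yields 9663 − 445·w*².
Indifference: 4340 = 9663 − 445·w*², so w*² = (9663 − 4340) / 445 ≈ 11.9618.
w* = √11.9618 ≈ 3.46.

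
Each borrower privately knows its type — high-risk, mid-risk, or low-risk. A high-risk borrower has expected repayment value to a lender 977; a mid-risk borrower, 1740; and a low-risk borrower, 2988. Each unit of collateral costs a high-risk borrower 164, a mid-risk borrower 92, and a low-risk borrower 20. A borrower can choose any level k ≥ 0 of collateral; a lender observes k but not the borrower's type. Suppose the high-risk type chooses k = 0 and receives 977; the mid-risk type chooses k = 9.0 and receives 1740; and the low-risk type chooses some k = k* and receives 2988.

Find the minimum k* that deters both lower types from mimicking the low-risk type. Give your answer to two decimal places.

Mid-risk type (on-path payoff 1740 − 92×9.0 = 912) won't mimic when 912 ≥ 2988 − 92·k*, i.e. k* ≥ 22.57.
High-risk type (on-path payoff 977) won't mimic when 977 ≥ 2988 − 164·k*, i.e. k* ≥ 12.26.
Both must hold, so k* = max(12.26, 22.57) = 22.57. The mid-risk type's constraint binds.

22.57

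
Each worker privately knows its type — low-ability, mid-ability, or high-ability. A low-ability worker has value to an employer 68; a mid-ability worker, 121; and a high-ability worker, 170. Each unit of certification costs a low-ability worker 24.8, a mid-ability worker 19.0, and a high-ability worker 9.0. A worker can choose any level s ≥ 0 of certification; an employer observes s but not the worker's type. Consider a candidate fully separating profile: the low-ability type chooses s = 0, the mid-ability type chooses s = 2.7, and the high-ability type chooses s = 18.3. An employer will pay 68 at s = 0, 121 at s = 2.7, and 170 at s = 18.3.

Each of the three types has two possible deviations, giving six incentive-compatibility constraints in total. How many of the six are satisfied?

4

Low-ability (own payoff 68): to s=2.7 gives 121 − 24.8×2.7 = 54.04 → no gain ✓; to s=18.3 gives 170 − 24.8×18.3 = -283.84 → no gain ✓.
Mid-ability (own payoff 121 − 19.0×2.7 = 69.7): to s=0 gives 68 → no gain ✓; to s=18.3 gives 170 − 19.0×18.3 = -177.7 → no gain ✓.
High-ability (own payoff 170 − 9.0×18.3 = 5.3): to s=0 gives 68 → profitable ✗; to s=2.7 gives 121 − 9.0×2.7 = 96.7 → profitable ✗.
4 of the 6 constraints hold; not an equilibrium.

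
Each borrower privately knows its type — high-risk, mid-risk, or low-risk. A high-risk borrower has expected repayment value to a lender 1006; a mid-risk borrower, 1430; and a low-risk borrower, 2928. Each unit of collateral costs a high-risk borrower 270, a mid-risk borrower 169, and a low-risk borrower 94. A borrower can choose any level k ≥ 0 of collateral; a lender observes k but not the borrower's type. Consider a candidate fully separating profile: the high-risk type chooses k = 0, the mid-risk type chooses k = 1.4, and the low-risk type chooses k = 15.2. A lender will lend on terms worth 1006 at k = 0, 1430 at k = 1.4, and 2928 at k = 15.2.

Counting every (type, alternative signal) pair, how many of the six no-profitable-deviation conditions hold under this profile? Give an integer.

5

High-risk (own payoff 1006): to k=1.4 gives 1430 − 270×1.4 = 1052 → profitable ✗; to k=15.2 gives 2928 − 270×15.2 = -1176 → no gain ✓.
Mid-risk (own payoff 1430 − 169×1.4 = 1193.4): to k=0 gives 1006 → no gain ✓; to k=15.2 gives 2928 − 169×15.2 = 359.2 → no gain ✓.
Low-risk (own payoff 2928 − 94×15.2 = 1499.2): to k=0 gives 1006 → no gain ✓; to k=1.4 gives 1430 − 94×1.4 = 1298.4 → no gain ✓.
5 of the 6 constraints hold; not an equilibrium.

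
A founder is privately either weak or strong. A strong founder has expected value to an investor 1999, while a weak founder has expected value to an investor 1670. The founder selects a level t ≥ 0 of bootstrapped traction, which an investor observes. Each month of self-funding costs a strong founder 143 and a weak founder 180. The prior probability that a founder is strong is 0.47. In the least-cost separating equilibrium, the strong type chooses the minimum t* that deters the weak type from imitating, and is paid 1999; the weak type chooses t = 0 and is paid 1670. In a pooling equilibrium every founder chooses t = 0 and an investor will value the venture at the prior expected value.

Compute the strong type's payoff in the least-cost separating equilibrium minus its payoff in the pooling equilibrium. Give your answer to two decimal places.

-87.00

Least-cost separating signal: t* solves 1670 = 1999 − 180·t*, so t* = (1999 − 1670)/180 ≈ 1.8278.
Strong type's separating payoff: 1999 − 143 × t* = 1999 − 143 × (1999 − 1670)/180 = 1999 − 47047/180 ≈ 1737.6278.
Pooling payoff: 0.47 × 1999 + 0.53 × 1670 = 1824.63.
Difference: 1737.6278 − 1824.63 = -87.0022, i.e. -87.00 to two decimal places.
The strong type would prefer the pooling outcome.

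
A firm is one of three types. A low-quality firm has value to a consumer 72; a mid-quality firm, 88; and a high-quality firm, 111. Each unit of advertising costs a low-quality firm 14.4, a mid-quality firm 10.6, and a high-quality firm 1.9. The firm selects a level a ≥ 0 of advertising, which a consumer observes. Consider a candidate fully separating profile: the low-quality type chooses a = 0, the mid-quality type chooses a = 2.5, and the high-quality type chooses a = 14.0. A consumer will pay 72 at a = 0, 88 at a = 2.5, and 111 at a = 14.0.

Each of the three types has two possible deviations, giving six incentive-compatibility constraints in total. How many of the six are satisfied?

5

High-quality (own payoff 111 − 1.9×14.0 = 84.4): to a=0 gives 72 → no gain ✓; to a=2.5 gives 88 − 1.9×2.5 = 83.25 → no gain ✓.
Mid-quality (own payoff 88 − 10.6×2.5 = 61.5): to a=0 gives 72 → profitable ✗; to a=14.0 gives 111 − 10.6×14.0 = -37.4 → no gain ✓.
Low-quality (own payoff 72): to a=2.5 gives 88 − 14.4×2.5 = 52 → no gain ✓; to a=14.0 gives 111 − 14.4×14.0 = -90.6 → no gain ✓.
5 of the 6 constraints hold; not an equilibrium.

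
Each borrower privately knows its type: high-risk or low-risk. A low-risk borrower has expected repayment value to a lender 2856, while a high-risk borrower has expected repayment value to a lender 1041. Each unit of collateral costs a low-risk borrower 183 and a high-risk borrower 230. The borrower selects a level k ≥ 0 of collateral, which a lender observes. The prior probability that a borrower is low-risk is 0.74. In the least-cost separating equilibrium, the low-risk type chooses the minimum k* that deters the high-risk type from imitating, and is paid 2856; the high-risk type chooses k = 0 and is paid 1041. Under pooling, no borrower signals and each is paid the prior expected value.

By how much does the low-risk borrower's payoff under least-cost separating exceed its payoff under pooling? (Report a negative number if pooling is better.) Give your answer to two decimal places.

Least-cost separating signal: k* solves 1041 = 2856 − 230·k*, so k* = (2856 − 1041)/230 ≈ 7.8913.
Low-risk type's separating payoff: 2856 − 183 × k* = 2856 − 183 × (2856 − 1041)/230 = 2856 − 332145/230 ≈ 1411.8913.
Pooling payoff: 0.74 × 2856 + 0.26 × 1041 = 2384.1.
Difference: 1411.8913 − 2384.1 = -972.2087, i.e. -972.21 to two decimal places.
The low-risk type would prefer the pooling outcome.

-972.21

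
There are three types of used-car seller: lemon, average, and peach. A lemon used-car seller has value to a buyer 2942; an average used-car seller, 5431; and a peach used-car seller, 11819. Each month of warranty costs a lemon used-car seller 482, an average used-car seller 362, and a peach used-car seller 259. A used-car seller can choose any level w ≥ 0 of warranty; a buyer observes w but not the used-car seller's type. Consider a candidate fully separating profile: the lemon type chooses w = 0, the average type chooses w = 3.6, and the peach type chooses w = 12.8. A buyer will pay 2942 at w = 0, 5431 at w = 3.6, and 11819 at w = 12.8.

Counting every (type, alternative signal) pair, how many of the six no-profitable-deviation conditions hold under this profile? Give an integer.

3

Lemon (own payoff 2942): to w=3.6 gives 5431 − 482×3.6 = 3695.8 → profitable ✗; to w=12.8 gives 11819 − 482×12.8 = 5649.4 → profitable ✗.
Average (own payoff 5431 − 362×3.6 = 4127.8): to w=0 gives 2942 → no gain ✓; to w=12.8 gives 11819 − 362×12.8 = 7185.4 → profitable ✗.
Peach (own payoff 11819 − 259×12.8 = 8503.8): to w=0 gives 2942 → no gain ✓; to w=3.6 gives 5431 − 259×3.6 = 4498.6 → no gain ✓.
3 of the 6 constraints hold; not an equilibrium.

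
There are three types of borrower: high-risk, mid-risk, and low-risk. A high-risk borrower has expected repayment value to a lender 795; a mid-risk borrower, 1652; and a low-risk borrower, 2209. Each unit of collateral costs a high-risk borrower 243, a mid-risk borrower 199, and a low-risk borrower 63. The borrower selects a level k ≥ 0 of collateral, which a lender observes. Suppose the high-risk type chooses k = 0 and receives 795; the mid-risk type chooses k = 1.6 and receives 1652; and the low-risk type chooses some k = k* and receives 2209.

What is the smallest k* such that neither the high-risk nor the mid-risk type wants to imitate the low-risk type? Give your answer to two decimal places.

High-risk type (on-path payoff 795) won't mimic when 795 ≥ 2209 − 243·k*, i.e. k* ≥ 5.82.
Mid-risk type (on-path payoff 1652 − 199×1.6 = 1333.6) won't mimic when 1333.6 ≥ 2209 − 199·k*, i.e. k* ≥ 4.40.
Both must hold, so k* = max(5.82, 4.40) = 5.82. The high-risk type's constraint binds.

5.82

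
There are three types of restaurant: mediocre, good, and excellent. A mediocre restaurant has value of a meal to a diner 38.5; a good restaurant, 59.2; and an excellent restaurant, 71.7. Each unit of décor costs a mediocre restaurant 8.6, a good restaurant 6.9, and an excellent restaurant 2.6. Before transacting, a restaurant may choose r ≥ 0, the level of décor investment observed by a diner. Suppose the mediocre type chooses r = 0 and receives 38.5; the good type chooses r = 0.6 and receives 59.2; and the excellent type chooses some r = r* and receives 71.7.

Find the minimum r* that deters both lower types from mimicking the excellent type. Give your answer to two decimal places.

Mediocre type (on-path payoff 38.5) won't mimic when 38.5 ≥ 71.7 − 8.6·r*, i.e. r* ≥ 3.86.
Good type (on-path payoff 59.2 − 6.9×0.6 = 55.06) won't mimic when 55.06 ≥ 71.7 − 6.9·r*, i.e. r* ≥ 2.41.
Both must hold, so r* = max(3.86, 2.41) = 3.86. The mediocre type's constraint binds.

3.86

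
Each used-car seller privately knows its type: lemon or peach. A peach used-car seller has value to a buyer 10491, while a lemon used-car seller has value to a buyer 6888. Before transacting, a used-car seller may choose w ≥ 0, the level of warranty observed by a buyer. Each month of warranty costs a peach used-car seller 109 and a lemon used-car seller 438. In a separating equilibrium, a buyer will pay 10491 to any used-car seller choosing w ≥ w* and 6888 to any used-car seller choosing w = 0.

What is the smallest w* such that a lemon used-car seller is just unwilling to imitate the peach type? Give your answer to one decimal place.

8.2

A lemon used-car seller choosing w = 0 receives 6888.
Imitating at w* instead would pay 10491 at cost 438·w*, netting 10491 − 438·w*.
Indifference: 6888 = 10491 − 438·w*, so w* = (10491 − 6888) / 438 ≈ 8.2.
This is the lemon type's binding incentive-compatibility constraint; any w ≥ 8.2 sustains separation on that side.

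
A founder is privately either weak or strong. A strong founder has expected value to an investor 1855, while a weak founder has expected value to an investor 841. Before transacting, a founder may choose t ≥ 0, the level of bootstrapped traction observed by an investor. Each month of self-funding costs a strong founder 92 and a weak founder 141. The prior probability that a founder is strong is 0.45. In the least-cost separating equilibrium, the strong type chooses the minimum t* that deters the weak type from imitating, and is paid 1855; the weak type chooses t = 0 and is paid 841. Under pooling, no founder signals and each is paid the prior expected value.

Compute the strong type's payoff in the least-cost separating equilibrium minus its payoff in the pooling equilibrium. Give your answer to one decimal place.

Least-cost separating signal: t* solves 841 = 1855 − 141·t*, so t* = (1855 − 841)/141 ≈ 7.1915.
Strong type's separating payoff: 1855 − 92 × t* = 1855 − 92 × (1855 − 841)/141 = 1855 − 93288/141 ≈ 1193.383.
Pooling payoff: 0.45 × 1855 + 0.55 × 841 = 1297.3.
Difference: 1193.383 − 1297.3 = -103.917, i.e. -103.9 to one decimal place.
The strong type would prefer the pooling outcome.

-103.9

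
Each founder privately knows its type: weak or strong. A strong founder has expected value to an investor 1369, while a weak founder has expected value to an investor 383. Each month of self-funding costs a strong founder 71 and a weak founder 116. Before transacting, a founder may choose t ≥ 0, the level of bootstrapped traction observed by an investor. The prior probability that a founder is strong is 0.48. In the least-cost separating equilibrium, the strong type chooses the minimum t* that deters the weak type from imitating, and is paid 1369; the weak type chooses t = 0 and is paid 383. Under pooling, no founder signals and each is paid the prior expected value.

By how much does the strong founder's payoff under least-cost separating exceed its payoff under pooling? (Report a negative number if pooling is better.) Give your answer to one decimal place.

Least-cost separating signal: t* solves 383 = 1369 − 116·t*, so t* = (1369 − 383)/116 = 8.5.
Strong type's separating payoff: 1369 − 71 × t* = 1369 − 71 × (1369 − 383)/116 = 1369 − 70006/116 = 765.5.
Pooling payoff: 0.48 × 1369 + 0.52 × 383 = 856.28.
Difference: 765.5 − 856.28 = -90.78, i.e. -90.8 to one decimal place.
The strong type would prefer the pooling outcome.

-90.8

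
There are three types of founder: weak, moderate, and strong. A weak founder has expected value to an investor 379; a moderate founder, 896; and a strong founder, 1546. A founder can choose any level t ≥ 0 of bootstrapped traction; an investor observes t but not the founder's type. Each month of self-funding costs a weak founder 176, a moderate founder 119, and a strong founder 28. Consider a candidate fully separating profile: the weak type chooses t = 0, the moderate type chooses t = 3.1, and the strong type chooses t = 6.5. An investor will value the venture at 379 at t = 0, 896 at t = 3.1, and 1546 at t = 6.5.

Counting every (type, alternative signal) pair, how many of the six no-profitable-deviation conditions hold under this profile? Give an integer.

Strong (own payoff 1546 − 28×6.5 = 1364): to t=0 gives 379 → no gain ✓; to t=3.1 gives 896 − 28×3.1 = 809.2 → no gain ✓.
Weak (own payoff 379): to t=3.1 gives 896 − 176×3.1 = 350.4 → no gain ✓; to t=6.5 gives 1546 − 176×6.5 = 402 → profitable ✗.
Moderate (own payoff 896 − 119×3.1 = 527.1): to t=0 gives 379 → no gain ✓; to t=6.5 gives 1546 − 119×6.5 = 772.5 → profitable ✗.
4 of the 6 constraints hold; not an equilibrium.

4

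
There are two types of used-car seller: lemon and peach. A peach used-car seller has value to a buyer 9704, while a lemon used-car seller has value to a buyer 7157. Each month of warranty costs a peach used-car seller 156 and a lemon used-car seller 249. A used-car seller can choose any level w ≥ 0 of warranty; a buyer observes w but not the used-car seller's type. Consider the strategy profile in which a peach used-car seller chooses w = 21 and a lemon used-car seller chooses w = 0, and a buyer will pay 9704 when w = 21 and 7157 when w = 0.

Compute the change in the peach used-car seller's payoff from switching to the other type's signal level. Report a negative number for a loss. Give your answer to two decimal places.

Playing w = 21 the peach used-car seller receives 9704 − 156 × 21 = 6428.
Deviating to w = 0 yields 7157 instead.
Gain from deviating: 7157 − 6428 = 729.00.
The gain is positive, so the peach type's incentive-compatibility constraint is violated — this profile is not a separating equilibrium.

729.00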